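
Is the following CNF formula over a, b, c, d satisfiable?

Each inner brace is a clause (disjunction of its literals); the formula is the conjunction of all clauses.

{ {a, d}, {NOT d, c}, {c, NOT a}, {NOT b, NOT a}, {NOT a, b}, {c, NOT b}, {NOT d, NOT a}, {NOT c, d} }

Satisfiable

Branch on a: set a = false.
(d) alone gives d = true.
(c) alone gives c = true.
All clauses hold; b can take either value.
A satisfying assignment: a ↦ false; b ↦ false; c ↦ true; d ↦ true.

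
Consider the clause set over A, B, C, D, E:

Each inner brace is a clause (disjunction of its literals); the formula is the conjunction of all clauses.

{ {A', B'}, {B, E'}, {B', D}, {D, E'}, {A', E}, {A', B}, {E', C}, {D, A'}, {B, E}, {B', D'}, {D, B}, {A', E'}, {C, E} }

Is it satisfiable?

No, unsatisfiable

Try A = 0.
Try B = 1.
Unit clause (D) forces D = 1.
But (D') is also a unit clause — contradiction.
Backtrack on B: now try B = 0.
Unit clause (E') forces E = 0.
But (E) is also a unit clause — contradiction.
Neither B = 1 nor B = 0 works.
Backtrack on A: now try A = 1.
Unit clause (B') forces B = 0.
But (B) is also a unit clause — contradiction.
Neither A = 1 nor A = 0 works.
No assignment satisfies every clause.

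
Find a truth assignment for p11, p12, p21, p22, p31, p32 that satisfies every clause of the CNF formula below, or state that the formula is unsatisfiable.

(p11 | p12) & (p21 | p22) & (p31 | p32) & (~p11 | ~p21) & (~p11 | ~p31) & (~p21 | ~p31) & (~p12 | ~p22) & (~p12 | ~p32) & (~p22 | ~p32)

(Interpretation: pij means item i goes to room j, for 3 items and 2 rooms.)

UNSATISFIABLE

Case p11 = 1:
(~p21) alone gives p21 = 0.
(p22) alone gives p22 = 1.
(~p31) alone gives p31 = 0.
(p32) alone gives p32 = 1.
That conflicts with the unit clause (~p32).
Undo p11 and try p11 = 0.
(p12) alone gives p12 = 1.
(~p22) alone gives p22 = 0.
(p21) alone gives p21 = 1.
(~p31) alone gives p31 = 0.
(p32) alone gives p32 = 1.
That conflicts with the unit clause (~p32).
Both values of p11 lead to a conflict.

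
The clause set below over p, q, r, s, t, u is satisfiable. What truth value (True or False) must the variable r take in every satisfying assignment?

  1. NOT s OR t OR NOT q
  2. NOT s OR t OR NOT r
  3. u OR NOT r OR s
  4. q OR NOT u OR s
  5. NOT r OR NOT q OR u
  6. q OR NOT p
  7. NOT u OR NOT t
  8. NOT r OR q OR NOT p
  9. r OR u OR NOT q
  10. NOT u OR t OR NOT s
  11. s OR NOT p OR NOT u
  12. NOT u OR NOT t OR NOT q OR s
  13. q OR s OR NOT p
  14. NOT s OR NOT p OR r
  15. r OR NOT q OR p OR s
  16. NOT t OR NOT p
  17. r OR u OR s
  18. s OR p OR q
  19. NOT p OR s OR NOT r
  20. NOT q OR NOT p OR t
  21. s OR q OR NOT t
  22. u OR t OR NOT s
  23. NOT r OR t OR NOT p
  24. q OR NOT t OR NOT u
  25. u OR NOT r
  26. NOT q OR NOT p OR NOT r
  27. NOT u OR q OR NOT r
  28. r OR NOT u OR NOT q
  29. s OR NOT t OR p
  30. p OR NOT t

Suppose r = false.
Case q = true:
(u) alone gives u = true.
Now (NOT u) is unsatisfied and unit — conflict.
Undo q and try q = false.
(NOT p) alone gives p = false.
(s) alone gives s = true.
(NOT t) alone gives t = false.
(NOT u) alone gives u = false.
Now (u) is unsatisfied and unit — conflict.
Either choice for q ends in contradiction.
So every satisfying assignment has r = True.

True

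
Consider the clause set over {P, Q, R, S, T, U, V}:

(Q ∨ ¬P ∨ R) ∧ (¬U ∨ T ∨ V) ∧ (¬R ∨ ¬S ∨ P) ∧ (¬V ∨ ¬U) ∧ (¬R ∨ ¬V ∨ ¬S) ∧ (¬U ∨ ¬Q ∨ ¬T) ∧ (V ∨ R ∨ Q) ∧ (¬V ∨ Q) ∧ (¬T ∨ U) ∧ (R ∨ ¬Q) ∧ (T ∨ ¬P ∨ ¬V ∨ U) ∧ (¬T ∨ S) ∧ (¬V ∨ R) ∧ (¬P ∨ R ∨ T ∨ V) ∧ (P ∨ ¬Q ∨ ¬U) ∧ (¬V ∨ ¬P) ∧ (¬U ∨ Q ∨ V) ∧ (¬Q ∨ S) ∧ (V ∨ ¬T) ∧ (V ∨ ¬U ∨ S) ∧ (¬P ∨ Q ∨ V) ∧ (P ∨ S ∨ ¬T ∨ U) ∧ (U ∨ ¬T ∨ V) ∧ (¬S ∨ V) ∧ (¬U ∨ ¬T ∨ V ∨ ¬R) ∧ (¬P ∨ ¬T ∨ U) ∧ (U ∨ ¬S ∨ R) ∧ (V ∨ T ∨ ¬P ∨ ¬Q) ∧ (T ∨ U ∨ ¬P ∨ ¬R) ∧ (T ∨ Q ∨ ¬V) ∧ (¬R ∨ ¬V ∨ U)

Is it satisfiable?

Satisfiable

Case V = False:
(¬T) alone gives T = False.
(¬U) alone gives U = False.
(¬S) alone gives S = False.
(¬Q) alone gives Q = False.
(R) alone gives R = True.
(¬P) alone gives P = False.
All clauses are satisfied.
A satisfying assignment: P: False; Q: False; R: True; S: False; T: False; U: False; V: False.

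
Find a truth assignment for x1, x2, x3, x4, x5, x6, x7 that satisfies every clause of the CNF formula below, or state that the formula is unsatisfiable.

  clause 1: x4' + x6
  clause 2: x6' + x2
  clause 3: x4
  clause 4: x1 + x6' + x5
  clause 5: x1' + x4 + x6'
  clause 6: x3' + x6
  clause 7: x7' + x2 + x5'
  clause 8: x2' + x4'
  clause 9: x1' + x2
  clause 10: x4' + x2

From the singleton clause (x4), x4 = 1.
From the singleton clause (x6), x6 = 1.
From the singleton clause (x2), x2 = 1.
Now (x2') is unsatisfied and unit — conflict.

UNSATISFIABLE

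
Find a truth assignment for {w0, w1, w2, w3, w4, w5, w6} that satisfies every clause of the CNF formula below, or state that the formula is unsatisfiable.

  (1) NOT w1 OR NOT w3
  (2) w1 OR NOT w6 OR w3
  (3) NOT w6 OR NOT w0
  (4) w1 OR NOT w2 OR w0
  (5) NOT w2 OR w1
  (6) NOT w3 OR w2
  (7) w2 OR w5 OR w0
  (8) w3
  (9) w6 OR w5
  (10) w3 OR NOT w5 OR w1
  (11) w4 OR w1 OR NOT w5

Unit clause (w3) forces w3 = true.
Unit clause (NOT w1) forces w1 = false.
Unit clause (NOT w2) forces w2 = false.
Now (w2) is unsatisfied and unit — conflict.

UNSATISFIABLE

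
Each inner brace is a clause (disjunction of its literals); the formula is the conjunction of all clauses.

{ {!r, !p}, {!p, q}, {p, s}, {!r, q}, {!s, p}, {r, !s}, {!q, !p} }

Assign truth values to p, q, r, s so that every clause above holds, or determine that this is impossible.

Try r = false.
Unit clause (!s) forces s = false.
Unit clause (p) forces p = true.
Unit clause (q) forces q = true.
But (!q) is also a unit clause — contradiction.
That branch fails; take r = true instead.
Unit clause (!p) forces p = false.
Unit clause (s) forces s = true.
But (!s) is also a unit clause — contradiction.
Both values of r lead to a conflict.

UNSATISFIABLE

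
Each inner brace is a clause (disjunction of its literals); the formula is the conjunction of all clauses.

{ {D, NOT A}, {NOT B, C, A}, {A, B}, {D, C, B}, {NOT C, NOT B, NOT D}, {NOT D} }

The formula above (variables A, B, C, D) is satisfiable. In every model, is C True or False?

Suppose C = false.
The clause (NOT D) is unit, so D = false.
The clause (NOT A) is unit, so A = false.
The clause (NOT B) is unit, so B = false.
Now (B) is unsatisfied and unit — conflict.
So every satisfying assignment has C = True.

True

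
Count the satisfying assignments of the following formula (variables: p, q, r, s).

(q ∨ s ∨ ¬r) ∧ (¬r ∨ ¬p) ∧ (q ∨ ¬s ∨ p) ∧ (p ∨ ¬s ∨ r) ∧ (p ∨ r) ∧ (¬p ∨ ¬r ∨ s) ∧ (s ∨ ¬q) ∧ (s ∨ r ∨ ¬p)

3

There are 2^4 = 16 truth assignments over (p, q, r, s).
Split on q. With q = True, the clauses containing q are satisfied and ¬q drops from the rest; 2 of the 2^3 = 8 assignments to the other variables satisfy what remains.
With q = False, by the same count on the reduced clause set, 1 assignment works.
Total: 2 + 1 = 3.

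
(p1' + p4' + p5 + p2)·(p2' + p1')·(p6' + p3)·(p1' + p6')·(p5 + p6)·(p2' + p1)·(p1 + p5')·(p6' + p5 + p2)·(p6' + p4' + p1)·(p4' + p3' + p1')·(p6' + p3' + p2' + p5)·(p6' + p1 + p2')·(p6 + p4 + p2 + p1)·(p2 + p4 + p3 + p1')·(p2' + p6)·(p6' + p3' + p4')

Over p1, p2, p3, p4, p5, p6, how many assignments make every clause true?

There are 2^6 = 64 truth assignments over (p1, p2, p3, p4, p5, p6).
Split on p5. With p5 = 1, the clauses containing p5 are satisfied and p5' drops from the rest; 2 of the 2^5 = 32 assignments to the other variables satisfy what remains.
With p5 = 0, by the same count on the reduced clause set, 0 assignments work.
(One model: p1=T, p2=F, p3=F, p4=T, p5=T, p6=F.)
Total: 2 + 0 = 2.

2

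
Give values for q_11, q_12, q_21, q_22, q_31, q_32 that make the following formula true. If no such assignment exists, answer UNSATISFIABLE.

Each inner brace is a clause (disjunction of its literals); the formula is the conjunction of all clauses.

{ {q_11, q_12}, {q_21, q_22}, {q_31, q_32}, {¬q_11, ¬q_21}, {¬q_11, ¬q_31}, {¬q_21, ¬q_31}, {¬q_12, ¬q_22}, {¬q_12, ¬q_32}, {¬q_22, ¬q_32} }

UNSATISFIABLE

Case q_11 = True:
Unit clause (¬q_21) forces q_21 = False.
Unit clause (q_22) forces q_22 = True.
Unit clause (¬q_31) forces q_31 = False.
Unit clause (q_32) forces q_32 = True.
That conflicts with the unit clause (¬q_32).
That branch fails; take q_11 = False instead.
Unit clause (q_12) forces q_12 = True.
Unit clause (¬q_22) forces q_22 = False.
Unit clause (q_21) forces q_21 = True.
Unit clause (¬q_31) forces q_31 = False.
Unit clause (q_32) forces q_32 = True.
That conflicts with the unit clause (¬q_32).
Neither q_11 = True nor q_11 = False works.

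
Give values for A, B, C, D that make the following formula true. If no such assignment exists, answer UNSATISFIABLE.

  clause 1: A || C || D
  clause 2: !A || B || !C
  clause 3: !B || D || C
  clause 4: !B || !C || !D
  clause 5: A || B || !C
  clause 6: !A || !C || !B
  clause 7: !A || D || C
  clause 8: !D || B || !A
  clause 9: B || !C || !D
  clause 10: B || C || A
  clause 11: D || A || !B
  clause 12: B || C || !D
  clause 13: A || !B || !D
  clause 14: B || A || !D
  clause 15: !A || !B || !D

UNSATISFIABLE

Branch on A: set A = true.
Branch on B: set B = true.
Unit clause (!C) forces C = false.
Unit clause (D) forces D = true.
But (!D) is also a unit clause — contradiction.
So B must be the other value — set B = false.
Unit clause (!C) forces C = false.
Unit clause (D) forces D = true.
But (!D) is also a unit clause — contradiction.
Either choice for B ends in contradiction.
So A must be the other value — set A = false.
Branch on C: set C = true.
Unit clause (B) forces B = true.
Unit clause (!D) forces D = false.
But (D) is also a unit clause — contradiction.
So C must be the other value — set C = false.
Unit clause (D) forces D = true.
Unit clause (B) forces B = true.
But (!B) is also a unit clause — contradiction.
Either choice for C ends in contradiction.
Either choice for A ends in contradiction.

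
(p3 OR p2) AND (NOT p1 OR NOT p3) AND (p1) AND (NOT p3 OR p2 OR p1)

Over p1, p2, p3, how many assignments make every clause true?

1

There are 2^3 = 8 truth assignments over (p1, p2, p3).
Check each against the 4 clauses (columns in the order p1, p2, p3):
  F F F  ✗ fails (p3 OR p2)
  F F T  ✗ fails (p1)
  F T F  ✗ fails (p1)
  F T T  ✗ fails (p1)
  T F F  ✗ fails (p3 OR p2)
  T F T  ✗ fails (NOT p1 OR NOT p3)
  T T F  ✓ satisfies all
  T T T  ✗ fails (NOT p1 OR NOT p3)
1 of the 8 rows is a model.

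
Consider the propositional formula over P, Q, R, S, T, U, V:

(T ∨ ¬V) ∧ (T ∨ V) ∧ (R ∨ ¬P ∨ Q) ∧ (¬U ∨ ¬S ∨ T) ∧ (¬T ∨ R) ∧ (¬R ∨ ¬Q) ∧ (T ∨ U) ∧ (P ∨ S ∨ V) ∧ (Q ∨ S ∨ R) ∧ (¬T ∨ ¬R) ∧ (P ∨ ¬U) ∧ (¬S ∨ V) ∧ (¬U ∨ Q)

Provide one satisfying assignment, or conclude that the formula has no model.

Suppose T = True.
Unit clause (R) forces R = True.
That conflicts with the unit clause (¬R).
That branch fails; take T = False instead.
Unit clause (¬V) forces V = False.
That conflicts with the unit clause (V).
Both values of T lead to a conflict.

UNSATISFIABLE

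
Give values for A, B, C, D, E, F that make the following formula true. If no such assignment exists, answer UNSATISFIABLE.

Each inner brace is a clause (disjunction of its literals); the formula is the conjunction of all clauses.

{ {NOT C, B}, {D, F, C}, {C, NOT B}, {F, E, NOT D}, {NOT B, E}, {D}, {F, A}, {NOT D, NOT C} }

Unit clause (D) forces D = true.
Unit clause (NOT C) forces C = false.
Unit clause (NOT B) forces B = false.
Try F = true.
No clause remains; A, E are free.

A: true, B: false, C: false, D: true, E: false, F: true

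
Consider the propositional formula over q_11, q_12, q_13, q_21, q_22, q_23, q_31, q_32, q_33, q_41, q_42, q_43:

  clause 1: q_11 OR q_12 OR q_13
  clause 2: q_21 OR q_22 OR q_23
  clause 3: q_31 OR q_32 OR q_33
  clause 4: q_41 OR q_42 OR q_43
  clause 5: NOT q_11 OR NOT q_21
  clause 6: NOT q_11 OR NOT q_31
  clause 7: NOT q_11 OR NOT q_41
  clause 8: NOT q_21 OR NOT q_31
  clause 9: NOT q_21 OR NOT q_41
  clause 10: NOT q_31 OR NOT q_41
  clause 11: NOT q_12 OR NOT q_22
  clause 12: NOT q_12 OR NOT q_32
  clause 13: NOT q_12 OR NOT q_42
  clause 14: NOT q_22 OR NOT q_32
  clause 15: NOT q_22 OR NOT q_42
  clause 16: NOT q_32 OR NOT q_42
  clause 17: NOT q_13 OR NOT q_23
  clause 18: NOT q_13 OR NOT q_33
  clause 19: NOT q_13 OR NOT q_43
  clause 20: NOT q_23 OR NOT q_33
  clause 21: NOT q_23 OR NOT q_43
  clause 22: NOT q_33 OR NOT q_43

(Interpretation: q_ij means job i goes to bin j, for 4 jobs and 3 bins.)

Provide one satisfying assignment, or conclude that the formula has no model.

Suppose q_11 = false.
Suppose q_12 = true.
From the singleton clause (NOT q_22), q_22 = false.
From the singleton clause (NOT q_32), q_32 = false.
From the singleton clause (NOT q_42), q_42 = false.
Suppose q_21 = true.
From the singleton clause (NOT q_31), q_31 = false.
From the singleton clause (q_33), q_33 = true.
From the singleton clause (NOT q_41), q_41 = false.
From the singleton clause (q_43), q_43 = true.
That conflicts with the unit clause (NOT q_43).
Undo q_21 and try q_21 = false.
From the singleton clause (q_23), q_23 = true.
From the singleton clause (NOT q_13), q_13 = false.
From the singleton clause (NOT q_33), q_33 = false.
From the singleton clause (q_31), q_31 = true.
From the singleton clause (NOT q_41), q_41 = false.
From the singleton clause (q_43), q_43 = true.
That conflicts with the unit clause (NOT q_43).
Neither q_21 = true nor q_21 = false works.
Undo q_12 and try q_12 = false.
From the singleton clause (q_13), q_13 = true.
From the singleton clause (NOT q_23), q_23 = false.
From the singleton clause (NOT q_33), q_33 = false.
From the singleton clause (NOT q_43), q_43 = false.
Suppose q_21 = true.
From the singleton clause (NOT q_31), q_31 = false.
From the singleton clause (q_32), q_32 = true.
From the singleton clause (NOT q_41), q_41 = false.
From the singleton clause (q_42), q_42 = true.
That conflicts with the unit clause (NOT q_42).
Undo q_21 and try q_21 = false.
From the singleton clause (q_22), q_22 = true.
From the singleton clause (NOT q_32), q_32 = false.
From the singleton clause (q_31), q_31 = true.
From the singleton clause (NOT q_41), q_41 = false.
From the singleton clause (q_42), q_42 = true.
That conflicts with the unit clause (NOT q_42).
Neither q_21 = true nor q_21 = false works.
Neither q_12 = true nor q_12 = false works.
Undo q_11 and try q_11 = true.
From the singleton clause (NOT q_21), q_21 = false.
From the singleton clause (NOT q_31), q_31 = false.
From the singleton clause (NOT q_41), q_41 = false.
Suppose q_22 = true.
From the singleton clause (NOT q_12), q_12 = false.
From the singleton clause (NOT q_32), q_32 = false.
From the singleton clause (q_33), q_33 = true.
From the singleton clause (NOT q_42), q_42 = false.
From the singleton clause (q_43), q_43 = true.
That conflicts with the unit clause (NOT q_43).
Undo q_22 and try q_22 = false.
From the singleton clause (q_23), q_23 = true.
From the singleton clause (NOT q_13), q_13 = false.
From the singleton clause (NOT q_33), q_33 = false.
From the singleton clause (q_32), q_32 = true.
From the singleton clause (NOT q_12), q_12 = false.
From the singleton clause (NOT q_42), q_42 = false.
From the singleton clause (q_43), q_43 = true.
That conflicts with the unit clause (NOT q_43).
Neither q_22 = true nor q_22 = false works.
Neither q_11 = true nor q_11 = false works.

UNSATISFIABLE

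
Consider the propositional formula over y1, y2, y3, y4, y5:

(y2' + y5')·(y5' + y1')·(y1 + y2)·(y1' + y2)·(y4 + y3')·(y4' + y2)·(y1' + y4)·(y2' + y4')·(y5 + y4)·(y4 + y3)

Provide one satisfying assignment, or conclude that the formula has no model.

UNSATISFIABLE

Branch on y2: set y2 = 0.
The clause (y1) is unit, so y1 = 1.
That conflicts with the unit clause (y1').
That branch fails; take y2 = 1 instead.
The clause (y5') is unit, so y5 = 0.
The clause (y4') is unit, so y4 = 0.
That conflicts with the unit clause (y4).
Either choice for y2 ends in contradiction.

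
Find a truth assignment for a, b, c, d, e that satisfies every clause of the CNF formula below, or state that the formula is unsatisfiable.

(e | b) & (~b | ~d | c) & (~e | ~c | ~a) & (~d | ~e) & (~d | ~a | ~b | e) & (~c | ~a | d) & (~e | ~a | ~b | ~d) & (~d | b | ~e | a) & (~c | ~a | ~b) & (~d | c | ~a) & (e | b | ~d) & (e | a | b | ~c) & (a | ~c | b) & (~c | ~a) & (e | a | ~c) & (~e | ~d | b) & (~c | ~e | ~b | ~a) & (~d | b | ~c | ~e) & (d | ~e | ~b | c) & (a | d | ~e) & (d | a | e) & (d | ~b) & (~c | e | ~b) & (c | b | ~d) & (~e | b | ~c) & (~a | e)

Suppose e = 1.
The clause (~d) is unit, so d = 0.
The clause (a) is unit, so a = 1.
The clause (~c) is unit, so c = 0.
The clause (~b) is unit, so b = 0.
All clauses are satisfied.

a: 1; b: 0; c: 0; d: 0; e: 1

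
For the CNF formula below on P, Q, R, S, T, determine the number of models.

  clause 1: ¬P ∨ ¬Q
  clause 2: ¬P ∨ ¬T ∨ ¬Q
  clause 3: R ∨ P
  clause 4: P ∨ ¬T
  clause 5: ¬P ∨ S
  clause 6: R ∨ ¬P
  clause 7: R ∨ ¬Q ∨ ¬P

6

There are 2^5 = 32 truth assignments over (P, Q, R, S, T).
Split on R. With R = True, the clauses containing R are satisfied and ¬R drops from the rest; 6 of the 2^4 = 16 assignments to the other variables satisfy what remains.
With R = False, by the same count on the reduced clause set, 0 assignments work.
(One model: P=F, Q=F, R=T, S=F, T=F.)
Total: 6 + 0 = 6.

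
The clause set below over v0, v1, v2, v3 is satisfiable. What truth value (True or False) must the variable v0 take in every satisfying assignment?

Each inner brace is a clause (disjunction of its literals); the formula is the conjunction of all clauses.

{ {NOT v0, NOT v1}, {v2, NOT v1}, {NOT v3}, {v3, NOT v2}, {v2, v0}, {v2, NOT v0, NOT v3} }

True

Suppose v0 = false.
From the singleton clause (NOT v3), v3 = false.
From the singleton clause (NOT v2), v2 = false.
But (v2) is also a unit clause — contradiction.
So every satisfying assignment has v0 = True.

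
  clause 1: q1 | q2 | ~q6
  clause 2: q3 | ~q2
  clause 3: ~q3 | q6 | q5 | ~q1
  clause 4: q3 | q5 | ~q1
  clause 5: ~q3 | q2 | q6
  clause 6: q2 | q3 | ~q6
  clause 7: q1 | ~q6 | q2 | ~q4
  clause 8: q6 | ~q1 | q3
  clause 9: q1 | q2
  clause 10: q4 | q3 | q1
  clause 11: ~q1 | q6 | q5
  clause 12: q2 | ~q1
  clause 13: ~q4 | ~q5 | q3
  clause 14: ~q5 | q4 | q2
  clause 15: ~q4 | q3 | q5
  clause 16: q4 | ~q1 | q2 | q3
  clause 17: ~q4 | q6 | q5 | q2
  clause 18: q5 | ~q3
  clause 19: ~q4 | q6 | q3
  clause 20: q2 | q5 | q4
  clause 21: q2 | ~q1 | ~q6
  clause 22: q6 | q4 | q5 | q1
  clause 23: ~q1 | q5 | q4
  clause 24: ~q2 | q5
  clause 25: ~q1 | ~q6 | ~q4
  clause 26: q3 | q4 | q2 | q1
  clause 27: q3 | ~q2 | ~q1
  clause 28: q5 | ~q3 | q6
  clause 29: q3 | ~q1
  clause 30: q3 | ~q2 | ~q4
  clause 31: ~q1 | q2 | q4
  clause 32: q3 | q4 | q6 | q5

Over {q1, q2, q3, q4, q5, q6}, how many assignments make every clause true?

7

There are 2^6 = 64 truth assignments over (q1, q2, q3, q4, q5, q6).
Split on q3. With q3 = 1, the clauses containing q3 are satisfied and ~q3 drops from the rest; 7 of the 2^5 = 32 assignments to the other variables satisfy what remains.
With q3 = 0, by the same count on the reduced clause set, 0 assignments work.
Total: 7 + 0 = 7.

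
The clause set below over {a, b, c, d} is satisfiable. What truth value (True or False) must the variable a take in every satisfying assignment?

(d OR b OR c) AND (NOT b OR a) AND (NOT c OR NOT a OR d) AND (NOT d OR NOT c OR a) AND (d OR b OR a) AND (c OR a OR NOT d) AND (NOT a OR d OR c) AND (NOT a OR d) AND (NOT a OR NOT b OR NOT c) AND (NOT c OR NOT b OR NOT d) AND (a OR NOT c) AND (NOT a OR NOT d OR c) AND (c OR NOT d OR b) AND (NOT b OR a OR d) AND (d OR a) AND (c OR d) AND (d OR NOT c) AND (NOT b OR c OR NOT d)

Suppose a = false.
The clause (NOT b) is unit, so b = false.
The clause (d) is unit, so d = true.
The clause (NOT c) is unit, so c = false.
That conflicts with the unit clause (c).
So every satisfying assignment has a = True.

True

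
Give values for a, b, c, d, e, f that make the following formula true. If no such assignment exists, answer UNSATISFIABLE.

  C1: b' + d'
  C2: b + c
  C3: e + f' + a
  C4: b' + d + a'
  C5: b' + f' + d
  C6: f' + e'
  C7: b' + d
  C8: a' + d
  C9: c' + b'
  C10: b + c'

UNSATISFIABLE

Try b = 0.
From the singleton clause (c), c = 1.
But (c') is also a unit clause — contradiction.
So b must be the other value — set b = 1.
From the singleton clause (d'), d = 0.
But (d) is also a unit clause — contradiction.
Both values of b lead to a conflict.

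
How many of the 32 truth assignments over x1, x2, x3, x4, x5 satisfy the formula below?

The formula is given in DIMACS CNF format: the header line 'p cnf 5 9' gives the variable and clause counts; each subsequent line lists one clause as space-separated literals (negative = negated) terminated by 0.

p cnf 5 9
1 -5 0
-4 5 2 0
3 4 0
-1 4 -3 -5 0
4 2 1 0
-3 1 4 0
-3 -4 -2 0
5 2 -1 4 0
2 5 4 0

There are 2^5 = 32 truth assignments over (x1, x2, x3, x4, x5).
Split on x3. With x3 = True, the clauses containing x3 are satisfied and ¬x3 drops from the rest; 2 of the 2^4 = 16 assignments to the other variables satisfy what remains.
With x3 = False, by the same count on the reduced clause set, 4 assignments work.
Total: 2 + 4 = 6.

6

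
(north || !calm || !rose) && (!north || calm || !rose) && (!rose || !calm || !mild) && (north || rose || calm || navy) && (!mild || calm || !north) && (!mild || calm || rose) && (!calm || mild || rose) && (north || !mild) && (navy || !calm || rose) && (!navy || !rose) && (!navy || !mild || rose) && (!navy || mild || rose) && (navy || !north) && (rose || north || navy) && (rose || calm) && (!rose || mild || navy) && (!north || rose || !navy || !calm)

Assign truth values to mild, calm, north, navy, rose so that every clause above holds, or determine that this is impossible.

Suppose north = true.
Unit clause (navy) forces navy = true.
Unit clause (!rose) forces rose = false.
Unit clause (!mild) forces mild = false.
That conflicts with the unit clause (mild).
Undo north and try north = false.
Unit clause (!mild) forces mild = false.
Suppose calm = false.
Unit clause (rose) forces rose = true.
Unit clause (!navy) forces navy = false.
That conflicts with the unit clause (navy).
Undo calm and try calm = true.
Unit clause (!rose) forces rose = false.
That conflicts with the unit clause (rose).
Neither calm = true nor calm = false works.
Neither north = true nor north = false works.

UNSATISFIABLE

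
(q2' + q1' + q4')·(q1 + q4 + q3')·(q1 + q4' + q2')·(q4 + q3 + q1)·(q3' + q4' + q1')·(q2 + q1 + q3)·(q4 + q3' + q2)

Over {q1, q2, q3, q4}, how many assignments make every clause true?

5

There are 2^4 = 16 truth assignments over (q1, q2, q3, q4).
Check each against the 7 clauses (columns in the order q1, q2, q3, q4):
  F F F F  ✗ fails (q4 + q3 + q1)
  F F F T  ✗ fails (q2 + q1 + q3)
  F F T F  ✗ fails (q1 + q4 + q3')
  F F T T  ✓ satisfies all
  F T F F  ✗ fails (q4 + q3 + q1)
  F T F T  ✗ fails (q1 + q4' + q2')
  F T T F  ✗ fails (q1 + q4 + q3')
  F T T T  ✗ fails (q1 + q4' + q2')
  T F F F  ✓ satisfies all
  T F F T  ✓ satisfies all
  T F T F  ✗ fails (q4 + q3' + q2)
  T F T T  ✗ fails (q3' + q4' + q1')
  T T F F  ✓ satisfies all
  T T F T  ✗ fails (q2' + q1' + q4')
  T T T F  ✓ satisfies all
  T T T T  ✗ fails (q2' + q1' + q4')
5 of the 16 rows are models.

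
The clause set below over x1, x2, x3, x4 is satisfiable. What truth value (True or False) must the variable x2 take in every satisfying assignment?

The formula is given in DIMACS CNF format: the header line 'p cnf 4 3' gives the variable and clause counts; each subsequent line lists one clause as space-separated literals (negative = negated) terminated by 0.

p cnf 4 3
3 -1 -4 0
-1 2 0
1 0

True

Suppose x2 = False.
(¬x1) alone gives x1 = False.
That conflicts with the unit clause (x1).
So every satisfying assignment has x2 = True.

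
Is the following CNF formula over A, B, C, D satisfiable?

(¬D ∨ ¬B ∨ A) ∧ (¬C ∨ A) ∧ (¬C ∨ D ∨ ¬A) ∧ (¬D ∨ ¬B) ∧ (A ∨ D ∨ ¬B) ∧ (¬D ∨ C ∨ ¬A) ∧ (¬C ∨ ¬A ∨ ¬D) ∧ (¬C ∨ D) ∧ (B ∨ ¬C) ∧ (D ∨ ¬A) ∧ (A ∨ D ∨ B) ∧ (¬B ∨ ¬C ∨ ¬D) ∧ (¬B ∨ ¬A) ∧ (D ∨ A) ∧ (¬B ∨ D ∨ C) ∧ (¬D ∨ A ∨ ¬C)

Try C = False.
Try D = True.
From the singleton clause (¬B), B = False.
From the singleton clause (¬A), A = False.
This assignment satisfies each clause.
A satisfying assignment: A ↦ False; B ↦ False; C ↦ False; D ↦ True.

Satisfiable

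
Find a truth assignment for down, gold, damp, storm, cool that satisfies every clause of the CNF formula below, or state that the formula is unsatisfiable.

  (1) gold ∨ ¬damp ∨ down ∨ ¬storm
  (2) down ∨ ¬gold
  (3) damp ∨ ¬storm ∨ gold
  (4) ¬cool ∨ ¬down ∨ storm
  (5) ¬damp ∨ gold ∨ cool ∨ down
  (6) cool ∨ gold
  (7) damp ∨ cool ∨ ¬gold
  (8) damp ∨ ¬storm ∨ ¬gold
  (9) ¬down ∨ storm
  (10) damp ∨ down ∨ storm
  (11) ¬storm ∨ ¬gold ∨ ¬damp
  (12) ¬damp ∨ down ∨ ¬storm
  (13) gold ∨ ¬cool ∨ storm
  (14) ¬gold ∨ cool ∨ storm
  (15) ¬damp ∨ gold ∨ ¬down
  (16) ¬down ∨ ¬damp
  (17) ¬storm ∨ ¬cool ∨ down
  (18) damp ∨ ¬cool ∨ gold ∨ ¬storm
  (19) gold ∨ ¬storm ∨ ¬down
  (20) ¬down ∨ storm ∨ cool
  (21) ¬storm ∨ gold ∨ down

Branch on down: set down = True.
(storm) alone gives storm = True.
(¬damp) alone gives damp = False.
(gold) alone gives gold = True.
Now (¬gold) is unsatisfied and unit — conflict.
Undo down and try down = False.
(¬gold) alone gives gold = False.
(cool) alone gives cool = True.
(storm) alone gives storm = True.
Now (¬storm) is unsatisfied and unit — conflict.
Either choice for down ends in contradiction.

UNSATISFIABLE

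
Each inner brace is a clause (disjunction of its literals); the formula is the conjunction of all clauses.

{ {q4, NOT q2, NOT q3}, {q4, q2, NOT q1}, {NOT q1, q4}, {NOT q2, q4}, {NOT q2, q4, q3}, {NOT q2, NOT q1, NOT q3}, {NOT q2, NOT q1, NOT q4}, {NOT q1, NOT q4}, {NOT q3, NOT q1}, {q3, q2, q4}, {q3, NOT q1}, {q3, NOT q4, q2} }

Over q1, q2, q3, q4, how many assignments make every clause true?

4

There are 2^4 = 16 truth assignments over (q1, q2, q3, q4).
Check each against the 12 clauses (columns in the order q1, q2, q3, q4):
  F F F F  ✗ fails (q3 OR q2 OR q4)
  F F F T  ✗ fails (q3 OR NOT q4 OR q2)
  F F T F  ✓ satisfies all
  F F T T  ✓ satisfies all
  F T F F  ✗ fails (NOT q2 OR q4)
  F T F T  ✓ satisfies all
  F T T F  ✗ fails (q4 OR NOT q2 OR NOT q3)
  F T T T  ✓ satisfies all
  T F F F  ✗ fails (q4 OR q2 OR NOT q1)
  T F F T  ✗ fails (NOT q1 OR NOT q4)
  T F T F  ✗ fails (q4 OR q2 OR NOT q1)
  T F T T  ✗ fails (NOT q1 OR NOT q4)
  T T F F  ✗ fails (NOT q1 OR q4)
  T T F T  ✗ fails (NOT q2 OR NOT q1 OR NOT q4)
  T T T F  ✗ fails (q4 OR NOT q2 OR NOT q3)
  T T T T  ✗ fails (NOT q2 OR NOT q1 OR NOT q3)
4 of the 16 rows are models.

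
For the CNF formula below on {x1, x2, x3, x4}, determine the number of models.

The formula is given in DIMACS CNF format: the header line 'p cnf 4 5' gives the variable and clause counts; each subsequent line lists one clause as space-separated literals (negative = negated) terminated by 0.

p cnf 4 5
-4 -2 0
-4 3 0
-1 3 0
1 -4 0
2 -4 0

There are 2^4 = 16 truth assignments over (x1, x2, x3, x4).
Check each against the 5 clauses (columns in the order x1, x2, x3, x4):
  F F F F  ✓ satisfies all
  F F F T  ✗ fails (¬x4 ∨ x3)
  F F T F  ✓ satisfies all
  F F T T  ✗ fails (x1 ∨ ¬x4)
  F T F F  ✓ satisfies all
  F T F T  ✗ fails (¬x4 ∨ ¬x2)
  F T T F  ✓ satisfies all
  F T T T  ✗ fails (¬x4 ∨ ¬x2)
  T F F F  ✗ fails (¬x1 ∨ x3)
  T F F T  ✗ fails (¬x4 ∨ x3)
  T F T F  ✓ satisfies all
  T F T T  ✗ fails (x2 ∨ ¬x4)
  T T F F  ✗ fails (¬x1 ∨ x3)
  T T F T  ✗ fails (¬x4 ∨ ¬x2)
  T T T F  ✓ satisfies all
  T T T T  ✗ fails (¬x4 ∨ ¬x2)
6 of the 16 rows are models.

6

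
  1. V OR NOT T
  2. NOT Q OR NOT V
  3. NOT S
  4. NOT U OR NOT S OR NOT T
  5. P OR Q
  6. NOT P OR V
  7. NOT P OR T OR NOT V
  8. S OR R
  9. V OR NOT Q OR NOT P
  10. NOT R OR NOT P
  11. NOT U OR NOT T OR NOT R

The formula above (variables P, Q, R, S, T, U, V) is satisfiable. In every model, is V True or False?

Suppose V = true.
From the singleton clause (NOT Q), Q = false.
From the singleton clause (NOT S), S = false.
From the singleton clause (P), P = true.
From the singleton clause (T), T = true.
From the singleton clause (R), R = true.
That conflicts with the unit clause (NOT R).
So every satisfying assignment has V = False.

False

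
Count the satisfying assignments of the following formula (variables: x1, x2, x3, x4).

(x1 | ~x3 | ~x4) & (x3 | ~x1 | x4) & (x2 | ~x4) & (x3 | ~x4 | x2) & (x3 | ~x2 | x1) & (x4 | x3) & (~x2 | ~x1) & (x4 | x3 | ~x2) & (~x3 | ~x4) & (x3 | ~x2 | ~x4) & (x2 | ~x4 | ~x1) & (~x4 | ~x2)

There are 2^4 = 16 truth assignments over (x1, x2, x3, x4).
Split on x3. With x3 = 1, the clauses containing x3 are satisfied and ~x3 drops from the rest; 3 of the 2^3 = 8 assignments to the other variables satisfy what remains.
With x3 = 0, by the same count on the reduced clause set, 0 assignments work.
Total: 3 + 0 = 3.

3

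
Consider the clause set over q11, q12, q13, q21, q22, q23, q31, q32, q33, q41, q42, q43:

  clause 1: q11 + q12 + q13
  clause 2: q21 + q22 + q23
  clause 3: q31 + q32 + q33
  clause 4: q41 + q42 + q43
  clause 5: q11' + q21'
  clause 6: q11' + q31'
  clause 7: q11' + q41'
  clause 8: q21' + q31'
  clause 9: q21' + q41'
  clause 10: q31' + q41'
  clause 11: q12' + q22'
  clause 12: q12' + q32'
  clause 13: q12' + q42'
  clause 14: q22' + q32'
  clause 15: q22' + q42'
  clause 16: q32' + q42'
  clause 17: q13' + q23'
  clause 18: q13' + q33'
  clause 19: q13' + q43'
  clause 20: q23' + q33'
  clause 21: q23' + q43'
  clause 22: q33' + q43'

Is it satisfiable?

Case q11 = 0:
Case q12 = 1:
Unit clause (q22') forces q22 = 0.
Unit clause (q32') forces q32 = 0.
Unit clause (q42') forces q42 = 0.
Case q21 = 1:
Unit clause (q31') forces q31 = 0.
Unit clause (q33) forces q33 = 1.
Unit clause (q41') forces q41 = 0.
Unit clause (q43) forces q43 = 1.
That conflicts with the unit clause (q43').
Backtrack on q21: now try q21 = 0.
Unit clause (q23) forces q23 = 1.
Unit clause (q13') forces q13 = 0.
Unit clause (q33') forces q33 = 0.
Unit clause (q31) forces q31 = 1.
Unit clause (q41') forces q41 = 0.
Unit clause (q43) forces q43 = 1.
That conflicts with the unit clause (q43').
Neither q21 = 1 nor q21 = 0 works.
Backtrack on q12: now try q12 = 0.
Unit clause (q13) forces q13 = 1.
Unit clause (q23') forces q23 = 0.
Unit clause (q33') forces q33 = 0.
Unit clause (q43') forces q43 = 0.
Case q21 = 1:
Unit clause (q31') forces q31 = 0.
Unit clause (q32) forces q32 = 1.
Unit clause (q41') forces q41 = 0.
Unit clause (q42) forces q42 = 1.
That conflicts with the unit clause (q42').
Backtrack on q21: now try q21 = 0.
Unit clause (q22) forces q22 = 1.
Unit clause (q32') forces q32 = 0.
Unit clause (q31) forces q31 = 1.
Unit clause (q41') forces q41 = 0.
Unit clause (q42) forces q42 = 1.
That conflicts with the unit clause (q42').
Neither q21 = 1 nor q21 = 0 works.
Neither q12 = 1 nor q12 = 0 works.
Backtrack on q11: now try q11 = 1.
Unit clause (q21') forces q21 = 0.
Unit clause (q31') forces q31 = 0.
Unit clause (q41') forces q41 = 0.
Case q22 = 1:
Unit clause (q12') forces q12 = 0.
Unit clause (q32') forces q32 = 0.
Unit clause (q33) forces q33 = 1.
Unit clause (q42') forces q42 = 0.
Unit clause (q43) forces q43 = 1.
That conflicts with the unit clause (q43').
Backtrack on q22: now try q22 = 0.
Unit clause (q23) forces q23 = 1.
Unit clause (q13') forces q13 = 0.
Unit clause (q33') forces q33 = 0.
Unit clause (q32) forces q32 = 1.
Unit clause (q12') forces q12 = 0.
Unit clause (q42') forces q42 = 0.
Unit clause (q43) forces q43 = 1.
That conflicts with the unit clause (q43').
Neither q22 = 1 nor q22 = 0 works.
Neither q11 = 1 nor q11 = 0 works.
No assignment satisfies every clause.

Unsatisfiable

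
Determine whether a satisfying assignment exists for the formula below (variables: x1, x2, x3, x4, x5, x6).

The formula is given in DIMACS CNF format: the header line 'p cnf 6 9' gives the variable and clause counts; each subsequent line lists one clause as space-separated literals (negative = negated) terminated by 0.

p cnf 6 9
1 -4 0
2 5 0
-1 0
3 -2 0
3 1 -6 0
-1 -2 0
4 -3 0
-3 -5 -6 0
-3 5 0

Yes

(¬x1) alone gives x1 = False.
(¬x4) alone gives x4 = False.
(¬x3) alone gives x3 = False.
(¬x2) alone gives x2 = False.
(x5) alone gives x5 = True.
(¬x6) alone gives x6 = False.
Every clause now holds.
A satisfying assignment: x1 ↦ False; x2 ↦ False; x3 ↦ False; x4 ↦ False; x5 ↦ True; x6 ↦ False.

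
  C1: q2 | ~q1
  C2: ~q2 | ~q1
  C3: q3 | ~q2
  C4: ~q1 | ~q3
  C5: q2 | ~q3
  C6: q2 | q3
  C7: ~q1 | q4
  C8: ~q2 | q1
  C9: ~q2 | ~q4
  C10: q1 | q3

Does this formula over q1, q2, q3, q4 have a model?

Suppose q2 = 1.
Unit clause (~q1) forces q1 = 0.
That conflicts with the unit clause (q1).
Undo q2 and try q2 = 0.
Unit clause (~q1) forces q1 = 0.
Unit clause (~q3) forces q3 = 0.
That conflicts with the unit clause (q3).
Neither q2 = 1 nor q2 = 0 works.
No assignment satisfies every clause.

No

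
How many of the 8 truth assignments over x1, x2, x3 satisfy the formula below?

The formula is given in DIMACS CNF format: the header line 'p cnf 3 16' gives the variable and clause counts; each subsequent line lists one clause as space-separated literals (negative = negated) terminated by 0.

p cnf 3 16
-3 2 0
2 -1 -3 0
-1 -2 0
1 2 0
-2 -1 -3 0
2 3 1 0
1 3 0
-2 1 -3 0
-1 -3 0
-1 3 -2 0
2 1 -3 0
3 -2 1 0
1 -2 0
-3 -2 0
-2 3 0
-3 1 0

There are 2^3 = 8 truth assignments over (x1, x2, x3).
Check each against the 16 clauses (columns in the order x1, x2, x3):
  F F F  ✗ fails (x1 ∨ x2)
  F F T  ✗ fails (¬x3 ∨ x2)
  F T F  ✗ fails (x1 ∨ x3)
  F T T  ✗ fails (¬x2 ∨ x1 ∨ ¬x3)
  T F F  ✓ satisfies all
  T F T  ✗ fails (¬x3 ∨ x2)
  T T F  ✗ fails (¬x1 ∨ ¬x2)
  T T T  ✗ fails (¬x1 ∨ ¬x2)
1 of the 8 rows is a model.

1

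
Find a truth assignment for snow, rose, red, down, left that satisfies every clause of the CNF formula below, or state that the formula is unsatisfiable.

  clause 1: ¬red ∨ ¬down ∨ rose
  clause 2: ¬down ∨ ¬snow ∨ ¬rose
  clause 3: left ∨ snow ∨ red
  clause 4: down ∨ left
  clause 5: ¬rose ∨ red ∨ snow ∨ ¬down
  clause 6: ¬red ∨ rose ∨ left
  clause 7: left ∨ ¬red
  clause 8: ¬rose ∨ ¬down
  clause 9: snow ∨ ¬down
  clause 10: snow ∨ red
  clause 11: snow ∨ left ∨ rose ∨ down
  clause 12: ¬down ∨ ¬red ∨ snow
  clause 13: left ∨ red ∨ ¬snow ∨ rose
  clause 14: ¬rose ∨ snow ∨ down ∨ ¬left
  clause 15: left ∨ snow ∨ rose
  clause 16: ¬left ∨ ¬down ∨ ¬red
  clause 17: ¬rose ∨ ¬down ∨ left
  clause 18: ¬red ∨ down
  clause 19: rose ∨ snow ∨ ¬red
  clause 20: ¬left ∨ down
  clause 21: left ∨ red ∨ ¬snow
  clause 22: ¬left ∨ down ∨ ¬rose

Case down = True:
From the singleton clause (¬rose), rose = False.
From the singleton clause (¬red), red = False.
From the singleton clause (snow), snow = True.
From the singleton clause (left), left = True.
This assignment satisfies each clause.

snow: True,  rose: False,  red: False,  down: True,  left: True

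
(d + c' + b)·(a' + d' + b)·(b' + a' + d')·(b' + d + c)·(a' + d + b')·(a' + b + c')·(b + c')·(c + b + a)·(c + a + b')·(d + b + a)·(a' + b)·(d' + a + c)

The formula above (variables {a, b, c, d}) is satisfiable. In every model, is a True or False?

Suppose a = 1.
(b) alone gives b = 1.
(d') alone gives d = 0.
But (d) is also a unit clause — contradiction.
So every satisfying assignment has a = False.

False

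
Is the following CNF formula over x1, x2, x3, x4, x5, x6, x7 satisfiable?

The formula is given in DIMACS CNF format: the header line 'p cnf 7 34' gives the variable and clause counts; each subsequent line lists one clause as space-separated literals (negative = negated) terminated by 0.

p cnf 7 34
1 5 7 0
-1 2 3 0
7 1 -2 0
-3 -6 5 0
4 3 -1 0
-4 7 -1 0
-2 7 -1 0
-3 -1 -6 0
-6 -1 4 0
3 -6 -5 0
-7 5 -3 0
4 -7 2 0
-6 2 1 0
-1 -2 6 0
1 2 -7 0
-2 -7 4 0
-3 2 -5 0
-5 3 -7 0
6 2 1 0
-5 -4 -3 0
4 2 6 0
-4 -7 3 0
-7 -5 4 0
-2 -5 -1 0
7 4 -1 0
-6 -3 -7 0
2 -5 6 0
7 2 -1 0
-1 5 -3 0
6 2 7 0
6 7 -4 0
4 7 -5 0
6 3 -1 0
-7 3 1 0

Unsatisfiable

Suppose x1 = True.
Suppose x2 = True.
Unit clause (x7) forces x7 = True.
Unit clause (x6) forces x6 = True.
Unit clause (¬x3) forces x3 = False.
Unit clause (x4) forces x4 = True.
But (¬x4) is also a unit clause — contradiction.
That branch fails; take x2 = False instead.
Unit clause (x3) forces x3 = True.
Unit clause (¬x6) forces x6 = False.
Unit clause (¬x5) forces x5 = False.
But (x5) is also a unit clause — contradiction.
Both values of x2 lead to a conflict.
That branch fails; take x1 = False instead.
Suppose x5 = True.
Suppose x7 = True.
Unit clause (x2) forces x2 = True.
Unit clause (x4) forces x4 = True.
Unit clause (x3) forces x3 = True.
But (¬x3) is also a unit clause — contradiction.
That branch fails; take x7 = False instead.
Unit clause (¬x2) forces x2 = False.
Unit clause (¬x6) forces x6 = False.
But (x6) is also a unit clause — contradiction.
Both values of x7 lead to a conflict.
That branch fails; take x5 = False instead.
Unit clause (x7) forces x7 = True.
Unit clause (¬x3) forces x3 = False.
But (x3) is also a unit clause — contradiction.
Both values of x5 lead to a conflict.
Both values of x1 lead to a conflict.
No assignment satisfies every clause.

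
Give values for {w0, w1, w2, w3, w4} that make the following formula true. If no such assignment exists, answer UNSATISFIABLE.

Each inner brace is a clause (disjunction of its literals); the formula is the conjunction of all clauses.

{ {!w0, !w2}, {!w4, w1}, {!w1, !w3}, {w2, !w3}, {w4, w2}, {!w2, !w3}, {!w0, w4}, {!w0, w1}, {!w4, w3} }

Branch on w0: set w0 = false.
Branch on w4: set w4 = false.
From the singleton clause (w2), w2 = true.
From the singleton clause (!w3), w3 = false.
Every clause is now satisfied; w1 is unconstrained.

w0: false,  w1: true,  w2: true,  w3: false,  w4: false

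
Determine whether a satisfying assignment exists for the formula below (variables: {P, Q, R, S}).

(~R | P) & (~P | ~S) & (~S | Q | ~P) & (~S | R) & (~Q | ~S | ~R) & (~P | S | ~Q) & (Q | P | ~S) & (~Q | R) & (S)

No

Unit clause (S) forces S = 1.
Unit clause (~P) forces P = 0.
Unit clause (~R) forces R = 0.
Now (R) is unsatisfied and unit — conflict.
No assignment satisfies every clause.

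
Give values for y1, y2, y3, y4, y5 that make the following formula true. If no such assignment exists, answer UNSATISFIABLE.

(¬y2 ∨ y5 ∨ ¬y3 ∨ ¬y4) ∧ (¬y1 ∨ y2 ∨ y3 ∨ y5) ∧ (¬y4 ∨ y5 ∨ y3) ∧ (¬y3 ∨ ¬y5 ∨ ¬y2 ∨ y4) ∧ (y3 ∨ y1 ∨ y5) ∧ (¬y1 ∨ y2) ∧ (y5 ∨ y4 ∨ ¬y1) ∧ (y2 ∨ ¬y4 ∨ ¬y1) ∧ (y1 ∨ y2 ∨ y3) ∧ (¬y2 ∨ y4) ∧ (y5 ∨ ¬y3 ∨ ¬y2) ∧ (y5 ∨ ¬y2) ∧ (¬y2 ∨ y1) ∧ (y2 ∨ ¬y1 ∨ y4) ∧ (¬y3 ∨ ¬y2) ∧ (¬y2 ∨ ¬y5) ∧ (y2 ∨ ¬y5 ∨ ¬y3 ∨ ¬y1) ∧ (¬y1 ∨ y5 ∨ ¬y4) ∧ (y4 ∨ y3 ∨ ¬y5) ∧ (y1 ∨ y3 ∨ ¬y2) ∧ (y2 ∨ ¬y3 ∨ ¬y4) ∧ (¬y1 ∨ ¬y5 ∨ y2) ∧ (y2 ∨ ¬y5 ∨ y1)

Case y1 = False:
Unit clause (¬y2) forces y2 = False.
Unit clause (y3) forces y3 = True.
Unit clause (¬y4) forces y4 = False.
Unit clause (¬y5) forces y5 = False.
This assignment satisfies each clause.

y1=False,  y2=False,  y3=True,  y4=False,  y5=False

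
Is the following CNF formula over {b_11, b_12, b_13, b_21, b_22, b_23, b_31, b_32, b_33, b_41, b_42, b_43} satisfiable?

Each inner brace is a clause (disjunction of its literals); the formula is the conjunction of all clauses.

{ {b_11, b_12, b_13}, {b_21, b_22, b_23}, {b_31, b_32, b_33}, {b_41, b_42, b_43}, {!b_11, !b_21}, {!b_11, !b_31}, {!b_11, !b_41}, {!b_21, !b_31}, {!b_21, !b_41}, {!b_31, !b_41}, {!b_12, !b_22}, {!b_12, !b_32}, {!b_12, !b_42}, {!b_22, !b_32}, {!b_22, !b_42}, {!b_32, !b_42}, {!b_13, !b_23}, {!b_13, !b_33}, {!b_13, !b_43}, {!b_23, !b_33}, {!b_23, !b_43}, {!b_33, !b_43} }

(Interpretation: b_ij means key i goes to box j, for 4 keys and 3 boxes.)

Case b_11 = false:
Case b_12 = true:
Unit clause (!b_22) forces b_22 = false.
Unit clause (!b_32) forces b_32 = false.
Unit clause (!b_42) forces b_42 = false.
Case b_21 = true:
Unit clause (!b_31) forces b_31 = false.
Unit clause (b_33) forces b_33 = true.
Unit clause (!b_41) forces b_41 = false.
Unit clause (b_43) forces b_43 = true.
Now (!b_43) is unsatisfied and unit — conflict.
Undo b_21 and try b_21 = false.
Unit clause (b_23) forces b_23 = true.
Unit clause (!b_13) forces b_13 = false.
Unit clause (!b_33) forces b_33 = false.
Unit clause (b_31) forces b_31 = true.
Unit clause (!b_41) forces b_41 = false.
Unit clause (b_43) forces b_43 = true.
Now (!b_43) is unsatisfied and unit — conflict.
Either choice for b_21 ends in contradiction.
Undo b_12 and try b_12 = false.
Unit clause (b_13) forces b_13 = true.
Unit clause (!b_23) forces b_23 = false.
Unit clause (!b_33) forces b_33 = false.
Unit clause (!b_43) forces b_43 = false.
Case b_21 = true:
Unit clause (!b_31) forces b_31 = false.
Unit clause (b_32) forces b_32 = true.
Unit clause (!b_41) forces b_41 = false.
Unit clause (b_42) forces b_42 = true.
Now (!b_42) is unsatisfied and unit — conflict.
Undo b_21 and try b_21 = false.
Unit clause (b_22) forces b_22 = true.
Unit clause (!b_32) forces b_32 = false.
Unit clause (b_31) forces b_31 = true.
Unit clause (!b_41) forces b_41 = false.
Unit clause (b_42) forces b_42 = true.
Now (!b_42) is unsatisfied and unit — conflict.
Either choice for b_21 ends in contradiction.
Either choice for b_12 ends in contradiction.
Undo b_11 and try b_11 = true.
Unit clause (!b_21) forces b_21 = false.
Unit clause (!b_31) forces b_31 = false.
Unit clause (!b_41) forces b_41 = false.
Case b_22 = true:
Unit clause (!b_12) forces b_12 = false.
Unit clause (!b_32) forces b_32 = false.
Unit clause (b_33) forces b_33 = true.
Unit clause (!b_42) forces b_42 = false.
Unit clause (b_43) forces b_43 = true.
Now (!b_43) is unsatisfied and unit — conflict.
Undo b_22 and try b_22 = false.
Unit clause (b_23) forces b_23 = true.
Unit clause (!b_13) forces b_13 = false.
Unit clause (!b_33) forces b_33 = false.
Unit clause (b_32) forces b_32 = true.
Unit clause (!b_12) forces b_12 = false.
Unit clause (!b_42) forces b_42 = false.
Unit clause (b_43) forces b_43 = true.
Now (!b_43) is unsatisfied and unit — conflict.
Either choice for b_22 ends in contradiction.
Either choice for b_11 ends in contradiction.
No assignment satisfies every clause.

Unsatisfiable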